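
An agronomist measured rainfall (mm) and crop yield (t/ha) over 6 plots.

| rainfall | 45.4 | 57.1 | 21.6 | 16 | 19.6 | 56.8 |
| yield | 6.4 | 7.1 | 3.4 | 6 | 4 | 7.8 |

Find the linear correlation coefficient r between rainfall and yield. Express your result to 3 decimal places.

n = 6, Σx = 216.5, Σy = 34.7, Σx² = 9654.53, Σy² = 215.77, Σxy = 1386.85
nΣxy − ΣxΣy = 8321.1 − 7512.55 = 808.55
nΣx² − (Σx)² = 57927.18 − 46872.25 = 11054.93; nΣy² − (Σy)² = 1294.62 − 1204.09 = 90.53
r = 808.55 / √(11054.93 × 90.53) = 808.55 / 1000.4013 ≈ 0.808

0.808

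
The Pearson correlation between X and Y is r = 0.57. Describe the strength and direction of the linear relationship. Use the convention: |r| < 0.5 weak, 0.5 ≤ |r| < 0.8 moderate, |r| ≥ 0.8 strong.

moderate positive

r = 0.57 > 0 so the relationship is positive.
|r| = 0.57, which falls in the moderate range.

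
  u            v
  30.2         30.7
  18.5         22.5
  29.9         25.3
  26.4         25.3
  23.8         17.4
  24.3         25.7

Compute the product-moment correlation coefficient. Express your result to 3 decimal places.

0.607

n = 6, Σu = 153.1, Σv = 146.9, Σu² = 4002.19, Σv² = 3692.17, Σuv = 3806.41
nΣuv − ΣuΣv = 22838.46 − 22490.39 = 348.07
nΣu² − (Σu)² = 24013.14 − 23439.61 = 573.53; nΣv² − (Σv)² = 22153.02 − 21579.61 = 573.41
r = 348.07 / √(573.53 × 573.41) = 348.07 / 573.4700 ≈ 0.607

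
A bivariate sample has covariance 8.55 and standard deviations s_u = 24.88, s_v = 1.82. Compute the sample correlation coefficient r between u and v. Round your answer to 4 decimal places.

r = Cov(u,v) / (s_u · s_v) = 8.55 / (24.88 × 1.82)
  = 8.55 / 45.2816 ≈ 0.1888

0.1888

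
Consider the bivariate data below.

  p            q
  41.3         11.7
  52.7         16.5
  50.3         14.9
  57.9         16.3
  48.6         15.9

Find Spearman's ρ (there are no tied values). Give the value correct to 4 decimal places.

0.8000

Rank p: 1, 4, 3, 5, 2
Rank q: 1, 5, 2, 4, 3
d = rank(p) − rank(q): 0, -1, 1, 1, -1; Σd² = 4
ρ = 1 − 6Σd² / [n(n²−1)] = 1 − 6×4 / (5×24) = 1 − 24/120 ≈ 0.8000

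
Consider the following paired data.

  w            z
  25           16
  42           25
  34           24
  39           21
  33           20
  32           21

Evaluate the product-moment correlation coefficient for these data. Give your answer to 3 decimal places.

0.826

n = 6, Σw = 205, Σz = 127, Σw² = 7179, Σz² = 2739, Σwz = 4417
nΣwz − ΣwΣz = 26502 − 26035 = 467
nΣw² − (Σw)² = 43074 − 42025 = 1049; nΣz² − (Σz)² = 16434 − 16129 = 305
r = 467 / √(1049 × 305) = 467 / 565.6368 ≈ 0.826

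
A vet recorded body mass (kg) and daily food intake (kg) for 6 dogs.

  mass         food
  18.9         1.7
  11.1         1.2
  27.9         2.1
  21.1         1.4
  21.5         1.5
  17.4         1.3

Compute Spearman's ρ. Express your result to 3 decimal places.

Rank mass: 3, 1, 6, 4, 5, 2
Rank food: 5, 1, 6, 3, 4, 2
d = rank(mass) − rank(food): -2, 0, 0, 1, 1, 0; Σd² = 6
ρ = 1 − 6Σd² / [n(n²−1)] = 1 − 6×6 / (6×35) = 1 − 36/210 ≈ 0.829

0.829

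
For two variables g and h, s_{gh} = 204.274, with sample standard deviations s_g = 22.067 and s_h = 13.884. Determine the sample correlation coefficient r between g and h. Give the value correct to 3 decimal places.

0.667

r = Cov(g,h) / (s_g · s_h) = 204.274 / (22.067 × 13.884)
  = 204.274 / 306.3782 ≈ 0.667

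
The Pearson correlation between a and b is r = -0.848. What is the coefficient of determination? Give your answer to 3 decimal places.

0.719

r² = (-0.848)² = 0.719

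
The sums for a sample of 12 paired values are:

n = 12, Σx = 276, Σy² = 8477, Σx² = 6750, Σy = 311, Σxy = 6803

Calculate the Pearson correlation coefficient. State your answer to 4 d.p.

r = (nΣxy − ΣxΣy) / √[(nΣx² − (Σx)²)(nΣy² − (Σy)²)]
Numerator: 12×6803 − 276×311 = -4200
Denominator: √[(81000 − 76176)(101724 − 96721)] = √[4824 × 5003] = 4912.6848
r = -4200 / 4912.6848 ≈ -0.8549

-0.8549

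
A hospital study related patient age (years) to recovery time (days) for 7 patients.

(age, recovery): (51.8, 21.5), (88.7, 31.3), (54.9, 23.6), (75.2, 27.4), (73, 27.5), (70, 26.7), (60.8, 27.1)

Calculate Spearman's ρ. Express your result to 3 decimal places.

0.929

Rank age: 1, 7, 2, 6, 5, 4, 3
Rank recovery: 1, 7, 2, 5, 6, 3, 4
d = rank(age) − rank(recovery): 0, 0, 0, 1, -1, 1, -1; Σd² = 4
ρ = 1 − 6Σd² / [n(n²−1)] = 1 − 6×4 / (7×48) = 1 − 24/336 ≈ 0.929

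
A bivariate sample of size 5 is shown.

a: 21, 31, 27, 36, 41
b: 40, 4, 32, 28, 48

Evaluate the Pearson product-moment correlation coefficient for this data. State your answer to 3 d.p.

n = 5, Σa = 156, Σb = 152, Σa² = 5108, Σb² = 5728, Σab = 4804
nΣab − ΣaΣb = 24020 − 23712 = 308
nΣa² − (Σa)² = 25540 − 24336 = 1204; nΣb² − (Σb)² = 28640 − 23104 = 5536
r = 308 / √(1204 × 5536) = 308 / 2581.7328 ≈ 0.119

0.119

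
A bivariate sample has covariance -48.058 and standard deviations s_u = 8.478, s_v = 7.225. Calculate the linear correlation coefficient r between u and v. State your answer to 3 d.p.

r = Cov(u,v) / (s_u · s_v) = -48.058 / (8.478 × 7.225)
  = -48.058 / 61.2535 ≈ -0.785

-0.785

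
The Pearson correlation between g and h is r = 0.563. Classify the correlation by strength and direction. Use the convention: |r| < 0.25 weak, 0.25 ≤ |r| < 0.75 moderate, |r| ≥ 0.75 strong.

r = 0.563 > 0 so the relationship is positive.
|r| = 0.563, which falls in the moderate range.

moderate positive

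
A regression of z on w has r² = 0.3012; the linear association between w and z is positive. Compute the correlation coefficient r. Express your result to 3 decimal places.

0.549

|r| = √0.3012 = 0.549
The association is positive, so r = 0.549.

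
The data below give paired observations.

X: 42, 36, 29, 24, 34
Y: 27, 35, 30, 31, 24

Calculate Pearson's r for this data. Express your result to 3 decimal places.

-0.237

n = 5, ΣX = 165, ΣY = 147, ΣX² = 5633, ΣY² = 4391, ΣXY = 4824
nΣXY − ΣXΣY = 24120 − 24255 = -135
nΣX² − (ΣX)² = 28165 − 27225 = 940; nΣY² − (ΣY)² = 21955 − 21609 = 346
r = -135 / √(940 × 346) = -135 / 570.2982 ≈ -0.237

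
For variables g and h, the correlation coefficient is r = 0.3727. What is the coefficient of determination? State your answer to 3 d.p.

r² = (0.3727)² = 0.139

0.139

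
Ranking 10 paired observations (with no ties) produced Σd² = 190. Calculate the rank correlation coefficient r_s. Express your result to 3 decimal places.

-0.152

ρ = 1 − 6Σd² / [n(n²−1)] = 1 − 6×190 / (10×99)
  = 1 − 1140/990 = 1 − 1.1515 ≈ -0.152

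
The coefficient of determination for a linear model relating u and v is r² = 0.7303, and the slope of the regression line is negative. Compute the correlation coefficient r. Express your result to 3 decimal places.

-0.855

|r| = √0.7303 = 0.855
The association is negative, so r = −0.855.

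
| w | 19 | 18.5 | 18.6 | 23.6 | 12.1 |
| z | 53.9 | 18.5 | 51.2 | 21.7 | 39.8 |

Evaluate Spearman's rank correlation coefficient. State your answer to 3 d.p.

Rank w: 4, 2, 3, 5, 1
Rank z: 5, 1, 4, 2, 3
d = rank(w) − rank(z): -1, 1, -1, 3, -2; Σd² = 16
ρ = 1 − 6Σd² / [n(n²−1)] = 1 − 6×16 / (5×24) = 1 − 96/120 ≈ 0.200

0.200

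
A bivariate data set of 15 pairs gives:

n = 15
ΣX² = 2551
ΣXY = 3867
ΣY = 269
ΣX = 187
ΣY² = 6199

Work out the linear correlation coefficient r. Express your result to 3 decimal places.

r = (nΣXY − ΣXΣY) / √[(nΣX² − (ΣX)²)(nΣY² − (ΣY)²)]
Numerator: 15×3867 − 187×269 = 7702
Denominator: √[(38265 − 34969)(92985 − 72361)] = √[3296 × 20624] = 8244.7986
r = 7702 / 8244.7986 ≈ 0.934

0.934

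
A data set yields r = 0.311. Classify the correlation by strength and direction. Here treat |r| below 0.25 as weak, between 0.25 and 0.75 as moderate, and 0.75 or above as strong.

moderate positive

r = 0.311 > 0 so the relationship is positive.
|r| = 0.311, which falls in the moderate range.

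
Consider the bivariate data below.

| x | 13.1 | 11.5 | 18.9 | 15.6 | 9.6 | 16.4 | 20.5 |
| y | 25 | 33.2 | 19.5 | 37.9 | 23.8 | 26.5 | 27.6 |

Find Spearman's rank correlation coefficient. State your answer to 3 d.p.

Rank x: 3, 2, 6, 4, 1, 5, 7
Rank y: 3, 6, 1, 7, 2, 4, 5
d = rank(x) − rank(y): 0, -4, 5, -3, -1, 1, 2; Σd² = 56
ρ = 1 − 6Σd² / [n(n²−1)] = 1 − 6×56 / (7×48) = 1 − 336/336 ≈ 0.000

0.000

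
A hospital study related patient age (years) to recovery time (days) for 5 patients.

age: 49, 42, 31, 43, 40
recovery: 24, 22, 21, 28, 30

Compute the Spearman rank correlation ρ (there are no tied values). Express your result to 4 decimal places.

Rank age: 5, 3, 1, 4, 2
Rank recovery: 3, 2, 1, 4, 5
d = rank(age) − rank(recovery): 2, 1, 0, 0, -3; Σd² = 14
ρ = 1 − 6Σd² / [n(n²−1)] = 1 − 6×14 / (5×24) = 1 − 84/120 ≈ 0.3000

0.3000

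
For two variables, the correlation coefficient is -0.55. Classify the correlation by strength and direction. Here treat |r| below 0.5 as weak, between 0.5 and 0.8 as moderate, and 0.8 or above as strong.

r = -0.55 < 0 so the relationship is negative.
|r| = 0.55, which falls in the moderate range.

moderate negative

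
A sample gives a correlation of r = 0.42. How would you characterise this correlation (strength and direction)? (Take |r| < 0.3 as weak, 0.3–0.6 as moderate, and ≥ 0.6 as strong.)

r = 0.42 > 0 so the relationship is positive.
|r| = 0.42, which falls in the moderate range.

moderate positive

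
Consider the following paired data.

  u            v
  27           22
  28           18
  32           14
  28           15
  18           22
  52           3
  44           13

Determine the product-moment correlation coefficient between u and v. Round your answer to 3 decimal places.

n = 7, Σu = 229, Σv = 107, Σu² = 8285, Σv² = 1891, Σuv = 3090
nΣuv − ΣuΣv = 21630 − 24503 = -2873
nΣu² − (Σu)² = 57995 − 52441 = 5554; nΣv² − (Σv)² = 13237 − 11449 = 1788
r = -2873 / √(5554 × 1788) = -2873 / 3151.2778 ≈ -0.912

-0.912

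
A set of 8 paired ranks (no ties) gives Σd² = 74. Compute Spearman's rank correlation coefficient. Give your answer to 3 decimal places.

ρ = 1 − 6Σd² / [n(n²−1)] = 1 − 6×74 / (8×63)
  = 1 − 444/504 = 1 − 0.8810 ≈ 0.119

0.119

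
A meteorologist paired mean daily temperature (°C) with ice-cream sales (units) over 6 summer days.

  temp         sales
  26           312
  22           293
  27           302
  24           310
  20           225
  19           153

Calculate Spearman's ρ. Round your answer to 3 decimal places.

Rank temp: 5, 3, 6, 4, 2, 1
Rank sales: 6, 3, 4, 5, 2, 1
d = rank(temp) − rank(sales): -1, 0, 2, -1, 0, 0; Σd² = 6
ρ = 1 − 6Σd² / [n(n²−1)] = 1 − 6×6 / (6×35) = 1 − 36/210 ≈ 0.829

0.829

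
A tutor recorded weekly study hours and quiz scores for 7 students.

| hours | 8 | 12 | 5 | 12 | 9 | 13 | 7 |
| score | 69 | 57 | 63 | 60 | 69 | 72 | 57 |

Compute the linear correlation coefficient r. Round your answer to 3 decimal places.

n = 7, Σx = 66, Σy = 447, Σx² = 676, Σy² = 28773, Σxy = 4227
nΣxy − ΣxΣy = 29589 − 29502 = 87
nΣx² − (Σx)² = 4732 − 4356 = 376; nΣy² − (Σy)² = 201411 − 199809 = 1602
r = 87 / √(376 × 1602) = 87 / 776.1134 ≈ 0.112

0.112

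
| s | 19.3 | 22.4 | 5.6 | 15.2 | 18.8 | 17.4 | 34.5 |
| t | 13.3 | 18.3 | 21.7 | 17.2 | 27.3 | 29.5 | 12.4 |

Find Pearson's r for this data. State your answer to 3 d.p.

n = 7, Σs = 133.2, Σt = 139.7, Σs² = 2983.1, Σt² = 3047.81, Σst = 2503.91
nΣst − ΣsΣt = 17527.37 − 18608.04 = -1080.67
nΣs² − (Σs)² = 20881.7 − 17742.24 = 3139.46; nΣt² − (Σt)² = 21334.67 − 19516.09 = 1818.58
r = -1080.67 / √(3139.46 × 1818.58) = -1080.67 / 2389.4265 ≈ -0.452

-0.452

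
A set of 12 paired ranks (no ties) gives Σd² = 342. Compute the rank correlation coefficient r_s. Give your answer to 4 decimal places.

ρ = 1 − 6Σd² / [n(n²−1)] = 1 − 6×342 / (12×143)
  = 1 − 2052/1716 = 1 − 1.19580 ≈ -0.1958

-0.1958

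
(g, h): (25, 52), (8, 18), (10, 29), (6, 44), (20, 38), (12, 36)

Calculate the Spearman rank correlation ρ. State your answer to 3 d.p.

Rank g: 6, 2, 3, 1, 5, 4
Rank h: 6, 1, 2, 5, 4, 3
d = rank(g) − rank(h): 0, 1, 1, -4, 1, 1; Σd² = 20
ρ = 1 − 6Σd² / [n(n²−1)] = 1 − 6×20 / (6×35) = 1 − 120/210 ≈ 0.429

0.429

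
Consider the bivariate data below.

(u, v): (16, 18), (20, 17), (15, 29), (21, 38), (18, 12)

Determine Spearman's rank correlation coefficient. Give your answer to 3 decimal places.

Rank u: 2, 4, 1, 5, 3
Rank v: 3, 2, 4, 5, 1
d = rank(u) − rank(v): -1, 2, -3, 0, 2; Σd² = 18
ρ = 1 − 6Σd² / [n(n²−1)] = 1 − 6×18 / (5×24) = 1 − 108/120 ≈ 0.100

0.100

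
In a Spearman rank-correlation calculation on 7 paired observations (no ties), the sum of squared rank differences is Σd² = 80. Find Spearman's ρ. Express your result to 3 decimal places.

-0.429

ρ = 1 − 6Σd² / [n(n²−1)] = 1 − 6×80 / (7×48)
  = 1 − 480/336 = 1 − 1.4286 ≈ -0.429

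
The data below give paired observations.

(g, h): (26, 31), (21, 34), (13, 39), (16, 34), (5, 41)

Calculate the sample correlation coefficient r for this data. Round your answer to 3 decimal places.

n = 5, Σg = 81, Σh = 179, Σg² = 1567, Σh² = 6475, Σgh = 2776
nΣgh − ΣgΣh = 13880 − 14499 = -619
nΣg² − (Σg)² = 7835 − 6561 = 1274; nΣh² − (Σh)² = 32375 − 32041 = 334
r = -619 / √(1274 × 334) = -619 / 652.3159 ≈ -0.949

-0.949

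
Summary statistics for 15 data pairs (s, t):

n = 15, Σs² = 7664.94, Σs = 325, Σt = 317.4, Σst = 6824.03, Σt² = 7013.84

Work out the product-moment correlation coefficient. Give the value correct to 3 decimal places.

-0.123

r = (nΣst − ΣsΣt) / √[(nΣs² − (Σs)²)(nΣt² − (Σt)²)]
Numerator: 15×6824.03 − 325×317.4 = -794.55
Denominator: √[(114974.1 − 105625)(105207.6 − 100742.76)] = √[9349.1 × 4464.84] = 6460.8231
r = -794.55 / 6460.8231 ≈ -0.123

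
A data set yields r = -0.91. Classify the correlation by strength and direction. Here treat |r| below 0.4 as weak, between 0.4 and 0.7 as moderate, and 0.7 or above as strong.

r = -0.91 < 0 so the relationship is negative.
|r| = 0.91, which falls in the strong range.

strong negative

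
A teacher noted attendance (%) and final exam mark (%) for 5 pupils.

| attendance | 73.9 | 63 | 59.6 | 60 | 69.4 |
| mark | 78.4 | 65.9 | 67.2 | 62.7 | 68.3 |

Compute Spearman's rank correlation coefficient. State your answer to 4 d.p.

Rank attendance: 5, 3, 1, 2, 4
Rank mark: 5, 2, 3, 1, 4
d = rank(attendance) − rank(mark): 0, 1, -2, 1, 0; Σd² = 6
ρ = 1 − 6Σd² / [n(n²−1)] = 1 − 6×6 / (5×24) = 1 − 36/120 ≈ 0.7000

0.7000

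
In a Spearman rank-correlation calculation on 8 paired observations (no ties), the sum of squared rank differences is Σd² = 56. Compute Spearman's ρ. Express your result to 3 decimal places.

0.333

ρ = 1 − 6Σd² / [n(n²−1)] = 1 − 6×56 / (8×63)
  = 1 − 336/504 = 1 − 0.6667 ≈ 0.333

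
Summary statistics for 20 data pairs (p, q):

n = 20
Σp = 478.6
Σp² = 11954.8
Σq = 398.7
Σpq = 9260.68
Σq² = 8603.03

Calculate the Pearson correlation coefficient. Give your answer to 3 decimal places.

r = (nΣpq − ΣpΣq) / √[(nΣp² − (Σp)²)(nΣq² − (Σq)²)]
Numerator: 20×9260.68 − 478.6×398.7 = -5604.22
Denominator: √[(239096 − 229057.96)(172060.6 − 158961.69)] = √[10038.04 × 13098.91] = 11466.7948
r = -5604.22 / 11466.7948 ≈ -0.489

-0.489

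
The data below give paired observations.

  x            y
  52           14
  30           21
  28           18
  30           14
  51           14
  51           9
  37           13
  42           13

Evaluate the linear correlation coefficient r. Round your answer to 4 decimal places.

-0.6671

n = 8, Σx = 321, Σy = 116, Σx² = 13623, Σy² = 1772, Σxy = 4482
nΣxy − ΣxΣy = 35856 − 37236 = -1380
nΣx² − (Σx)² = 108984 − 103041 = 5943; nΣy² − (Σy)² = 14176 − 13456 = 720
r = -1380 / √(5943 × 720) = -1380 / 2068.5647 ≈ -0.6671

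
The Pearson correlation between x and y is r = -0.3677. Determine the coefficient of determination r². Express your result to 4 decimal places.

0.1352

r² = (-0.3677)² = 0.1352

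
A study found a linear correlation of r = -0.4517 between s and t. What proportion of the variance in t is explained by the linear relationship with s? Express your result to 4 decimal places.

0.2040

r² = (-0.4517)² = 0.2040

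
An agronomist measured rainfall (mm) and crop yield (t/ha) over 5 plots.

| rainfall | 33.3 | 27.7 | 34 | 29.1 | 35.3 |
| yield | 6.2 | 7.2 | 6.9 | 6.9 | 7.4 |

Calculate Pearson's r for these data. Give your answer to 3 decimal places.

-0.090

n = 5, Σx = 159.4, Σy = 34.6, Σx² = 5125.08, Σy² = 240.26, Σxy = 1102.51
nΣxy − ΣxΣy = 5512.55 − 5515.24 = -2.69
nΣx² − (Σx)² = 25625.4 − 25408.36 = 217.04; nΣy² − (Σy)² = 1201.3 − 1197.16 = 4.14
r = -2.69 / √(217.04 × 4.14) = -2.69 / 29.9758 ≈ -0.090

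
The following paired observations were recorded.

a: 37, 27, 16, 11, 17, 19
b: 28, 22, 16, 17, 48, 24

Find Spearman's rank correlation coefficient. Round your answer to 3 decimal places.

Rank a: 6, 5, 2, 1, 3, 4
Rank b: 5, 3, 1, 2, 6, 4
d = rank(a) − rank(b): 1, 2, 1, -1, -3, 0; Σd² = 16
ρ = 1 − 6Σd² / [n(n²−1)] = 1 − 6×16 / (6×35) = 1 − 96/210 ≈ 0.543

0.543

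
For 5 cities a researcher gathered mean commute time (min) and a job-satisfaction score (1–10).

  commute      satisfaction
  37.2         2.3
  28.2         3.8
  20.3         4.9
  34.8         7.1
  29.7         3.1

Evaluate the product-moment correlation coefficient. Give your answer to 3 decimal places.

n = 5, Σx = 150.2, Σy = 21.2, Σx² = 4684.3, Σy² = 103.76, Σxy = 631.34
nΣxy − ΣxΣy = 3156.7 − 3184.24 = -27.54
nΣx² − (Σx)² = 23421.5 − 22560.04 = 861.46; nΣy² − (Σy)² = 518.8 − 449.44 = 69.36
r = -27.54 / √(861.46 × 69.36) = -27.54 / 244.4399 ≈ -0.113

-0.113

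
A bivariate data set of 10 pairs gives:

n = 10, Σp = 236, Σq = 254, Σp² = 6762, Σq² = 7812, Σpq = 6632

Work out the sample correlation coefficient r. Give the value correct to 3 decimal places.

r = (nΣpq − ΣpΣq) / √[(nΣp² − (Σp)²)(nΣq² − (Σq)²)]
Numerator: 10×6632 − 236×254 = 6376
Denominator: √[(67620 − 55696)(78120 − 64516)] = √[11924 × 13604] = 12736.3298
r = 6376 / 12736.3298 ≈ 0.501

0.501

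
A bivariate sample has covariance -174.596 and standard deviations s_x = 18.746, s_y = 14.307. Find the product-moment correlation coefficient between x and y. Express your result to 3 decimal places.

-0.651

r = Cov(x,y) / (s_x · s_y) = -174.596 / (18.746 × 14.307)
  = -174.596 / 268.1990 ≈ -0.651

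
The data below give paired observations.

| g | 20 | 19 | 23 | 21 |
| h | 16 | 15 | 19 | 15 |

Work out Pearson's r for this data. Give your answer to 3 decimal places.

n = 4, Σg = 83, Σh = 65, Σg² = 1731, Σh² = 1067, Σgh = 1357
nΣgh − ΣgΣh = 5428 − 5395 = 33
nΣg² − (Σg)² = 6924 − 6889 = 35; nΣh² − (Σh)² = 4268 − 4225 = 43
r = 33 / √(35 × 43) = 33 / 38.7943 ≈ 0.851

0.851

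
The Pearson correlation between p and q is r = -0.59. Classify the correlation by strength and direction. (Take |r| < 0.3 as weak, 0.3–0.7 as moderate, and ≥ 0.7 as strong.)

moderate negative

r = -0.59 < 0 so the relationship is negative.
|r| = 0.59, which falls in the moderate range.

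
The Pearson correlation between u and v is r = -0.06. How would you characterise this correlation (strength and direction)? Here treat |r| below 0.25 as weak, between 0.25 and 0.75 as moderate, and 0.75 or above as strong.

weak negative

r = -0.06 < 0 so the relationship is negative.
|r| = 0.06, which falls in the weak range.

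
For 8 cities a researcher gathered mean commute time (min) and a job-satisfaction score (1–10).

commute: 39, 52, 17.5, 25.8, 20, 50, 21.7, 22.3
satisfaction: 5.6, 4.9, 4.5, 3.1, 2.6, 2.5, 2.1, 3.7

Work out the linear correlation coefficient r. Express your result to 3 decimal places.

0.299

n = 8, Σx = 248.3, Σy = 29, Σx² = 9065.07, Σy² = 116.34, Σxy = 937.01
nΣxy − ΣxΣy = 7496.08 − 7200.7 = 295.38
nΣx² − (Σx)² = 72520.56 − 61652.89 = 10867.67; nΣy² − (Σy)² = 930.72 − 841 = 89.72
r = 295.38 / √(10867.67 × 89.72) = 295.38 / 987.4449 ≈ 0.299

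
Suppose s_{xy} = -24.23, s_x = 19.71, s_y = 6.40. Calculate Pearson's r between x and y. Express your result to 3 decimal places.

-0.192

r = Cov(x,y) / (s_x · s_y) = -24.23 / (19.71 × 6.40)
  = -24.23 / 126.1440 ≈ -0.192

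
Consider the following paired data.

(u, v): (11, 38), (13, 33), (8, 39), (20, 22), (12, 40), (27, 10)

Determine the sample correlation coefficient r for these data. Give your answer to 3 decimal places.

n = 6, Σu = 91, Σv = 182, Σu² = 1627, Σv² = 6238, Σuv = 2349
nΣuv − ΣuΣv = 14094 − 16562 = -2468
nΣu² − (Σu)² = 9762 − 8281 = 1481; nΣv² − (Σv)² = 37428 − 33124 = 4304
r = -2468 / √(1481 × 4304) = -2468 / 2524.7226 ≈ -0.978

-0.978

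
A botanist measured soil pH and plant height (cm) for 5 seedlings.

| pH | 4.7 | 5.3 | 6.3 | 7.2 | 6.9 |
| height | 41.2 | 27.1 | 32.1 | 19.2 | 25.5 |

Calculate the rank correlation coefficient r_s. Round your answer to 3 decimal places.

-0.900

Rank pH: 1, 2, 3, 5, 4
Rank height: 5, 3, 4, 1, 2
d = rank(pH) − rank(height): -4, -1, -1, 4, 2; Σd² = 38
ρ = 1 − 6Σd² / [n(n²−1)] = 1 − 6×38 / (5×24) = 1 − 228/120 ≈ -0.900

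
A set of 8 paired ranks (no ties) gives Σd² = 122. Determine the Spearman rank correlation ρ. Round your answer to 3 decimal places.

ρ = 1 − 6Σd² / [n(n²−1)] = 1 − 6×122 / (8×63)
  = 1 − 732/504 = 1 − 1.4524 ≈ -0.452

-0.452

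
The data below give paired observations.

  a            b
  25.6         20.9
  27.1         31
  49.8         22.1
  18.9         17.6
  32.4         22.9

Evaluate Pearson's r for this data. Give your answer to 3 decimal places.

0.122

n = 5, Σa = 153.8, Σb = 114.5, Σa² = 5276.78, Σb² = 2720.39, Σab = 3550.32
nΣab − ΣaΣb = 17751.6 − 17610.1 = 141.5
nΣa² − (Σa)² = 26383.9 − 23654.44 = 2729.46; nΣb² − (Σb)² = 13601.95 − 13110.25 = 491.7
r = 141.5 / √(2729.46 × 491.7) = 141.5 / 1158.4798 ≈ 0.122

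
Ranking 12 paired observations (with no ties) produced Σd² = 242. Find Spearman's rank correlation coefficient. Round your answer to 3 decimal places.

0.154

ρ = 1 − 6Σd² / [n(n²−1)] = 1 − 6×242 / (12×143)
  = 1 − 1452/1716 = 1 − 0.8462 ≈ 0.154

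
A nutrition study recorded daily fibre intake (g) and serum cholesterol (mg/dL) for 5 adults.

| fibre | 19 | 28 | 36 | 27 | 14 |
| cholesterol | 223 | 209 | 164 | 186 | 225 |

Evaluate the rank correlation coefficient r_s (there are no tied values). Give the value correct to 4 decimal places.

-0.9000

Rank fibre: 2, 4, 5, 3, 1
Rank cholesterol: 4, 3, 1, 2, 5
d = rank(fibre) − rank(cholesterol): -2, 1, 4, 1, -4; Σd² = 38
ρ = 1 − 6Σd² / [n(n²−1)] = 1 − 6×38 / (5×24) = 1 − 228/120 ≈ -0.9000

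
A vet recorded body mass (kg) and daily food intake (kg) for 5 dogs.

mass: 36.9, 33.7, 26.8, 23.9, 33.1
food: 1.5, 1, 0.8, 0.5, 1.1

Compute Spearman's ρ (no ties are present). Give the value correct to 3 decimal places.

0.900

Rank mass: 5, 4, 2, 1, 3
Rank food: 5, 3, 2, 1, 4
d = rank(mass) − rank(food): 0, 1, 0, 0, -1; Σd² = 2
ρ = 1 − 6Σd² / [n(n²−1)] = 1 − 6×2 / (5×24) = 1 − 12/120 ≈ 0.900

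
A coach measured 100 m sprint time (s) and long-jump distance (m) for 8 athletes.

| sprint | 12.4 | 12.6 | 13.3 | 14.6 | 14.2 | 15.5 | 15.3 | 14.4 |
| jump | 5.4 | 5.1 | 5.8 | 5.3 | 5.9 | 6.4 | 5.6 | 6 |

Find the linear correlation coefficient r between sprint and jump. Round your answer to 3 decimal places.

n = 8, Σx = 112.3, Σy = 45.5, Σx² = 1585.91, Σy² = 260.03, Σxy = 640.8
nΣxy − ΣxΣy = 5126.4 − 5109.65 = 16.75
nΣx² − (Σx)² = 12687.28 − 12611.29 = 75.99; nΣy² − (Σy)² = 2080.24 − 2070.25 = 9.99
r = 16.75 / √(75.99 × 9.99) = 16.75 / 27.5525 ≈ 0.608

0.608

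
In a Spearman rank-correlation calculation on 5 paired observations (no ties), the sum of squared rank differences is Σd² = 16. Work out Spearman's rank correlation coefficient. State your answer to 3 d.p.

0.200

ρ = 1 − 6Σd² / [n(n²−1)] = 1 − 6×16 / (5×24)
  = 1 − 96/120 = 1 − 0.8000 ≈ 0.200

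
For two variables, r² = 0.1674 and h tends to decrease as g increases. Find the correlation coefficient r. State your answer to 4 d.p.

|r| = √0.1674 = 0.4091
The association is negative, so r = −0.4091.

-0.4091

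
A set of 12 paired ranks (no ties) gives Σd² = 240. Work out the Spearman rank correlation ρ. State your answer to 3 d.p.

0.161

ρ = 1 − 6Σd² / [n(n²−1)] = 1 − 6×240 / (12×143)
  = 1 − 1440/1716 = 1 − 0.8392 ≈ 0.161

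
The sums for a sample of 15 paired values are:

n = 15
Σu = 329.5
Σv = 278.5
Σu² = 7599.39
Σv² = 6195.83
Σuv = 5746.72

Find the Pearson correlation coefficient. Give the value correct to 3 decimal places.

r = (nΣuv − ΣuΣv) / √[(nΣu² − (Σu)²)(nΣv² − (Σv)²)]
Numerator: 15×5746.72 − 329.5×278.5 = -5564.95
Denominator: √[(113990.85 − 108570.25)(92937.45 − 77562.25)] = √[5420.6 × 15375.2] = 9129.2283
r = -5564.95 / 9129.2283 ≈ -0.610

-0.610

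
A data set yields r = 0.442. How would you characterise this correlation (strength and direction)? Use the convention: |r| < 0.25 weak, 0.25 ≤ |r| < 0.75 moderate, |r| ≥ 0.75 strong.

r = 0.442 > 0 so the relationship is positive.
|r| = 0.442, which falls in the moderate range.

moderate positive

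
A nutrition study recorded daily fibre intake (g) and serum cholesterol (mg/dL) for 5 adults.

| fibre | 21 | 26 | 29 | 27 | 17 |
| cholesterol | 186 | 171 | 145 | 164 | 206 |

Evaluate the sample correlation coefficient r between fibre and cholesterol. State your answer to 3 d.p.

n = 5, Σx = 120, Σy = 872, Σx² = 2976, Σy² = 154194, Σxy = 20487
nΣxy − ΣxΣy = 102435 − 104640 = -2205
nΣx² − (Σx)² = 14880 − 14400 = 480; nΣy² − (Σy)² = 770970 − 760384 = 10586
r = -2205 / √(480 × 10586) = -2205 / 2254.1695 ≈ -0.978

-0.978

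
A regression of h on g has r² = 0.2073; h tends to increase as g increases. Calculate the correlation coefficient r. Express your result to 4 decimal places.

|r| = √0.2073 = 0.4553
The association is positive, so r = 0.4553.

0.4553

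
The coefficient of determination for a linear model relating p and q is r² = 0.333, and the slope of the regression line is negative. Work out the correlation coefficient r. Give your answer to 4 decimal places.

-0.5771

|r| = √0.333 = 0.5771
The association is negative, so r = −0.5771.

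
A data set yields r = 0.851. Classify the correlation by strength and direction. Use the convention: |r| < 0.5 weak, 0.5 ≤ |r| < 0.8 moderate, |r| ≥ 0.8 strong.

strong positive

r = 0.851 > 0 so the relationship is positive.
|r| = 0.851, which falls in the strong range.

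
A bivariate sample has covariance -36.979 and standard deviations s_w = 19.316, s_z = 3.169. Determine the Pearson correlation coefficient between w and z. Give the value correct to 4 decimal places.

-0.6041

r = Cov(w,z) / (s_w · s_z) = -36.979 / (19.316 × 3.169)
  = -36.979 / 61.2124 ≈ -0.6041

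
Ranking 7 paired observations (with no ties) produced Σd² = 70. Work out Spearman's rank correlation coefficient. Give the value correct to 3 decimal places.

ρ = 1 − 6Σd² / [n(n²−1)] = 1 − 6×70 / (7×48)
  = 1 − 420/336 = 1 − 1.2500 ≈ -0.250

-0.250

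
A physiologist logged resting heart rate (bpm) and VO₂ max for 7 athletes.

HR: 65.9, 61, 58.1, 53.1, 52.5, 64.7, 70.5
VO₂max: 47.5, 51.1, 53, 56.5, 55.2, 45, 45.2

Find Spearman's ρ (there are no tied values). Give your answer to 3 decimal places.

-0.857

Rank HR: 6, 4, 3, 2, 1, 5, 7
Rank VO₂max: 3, 4, 5, 7, 6, 1, 2
d = rank(HR) − rank(VO₂max): 3, 0, -2, -5, -5, 4, 5; Σd² = 104
ρ = 1 − 6Σd² / [n(n²−1)] = 1 − 6×104 / (7×48) = 1 − 624/336 ≈ -0.857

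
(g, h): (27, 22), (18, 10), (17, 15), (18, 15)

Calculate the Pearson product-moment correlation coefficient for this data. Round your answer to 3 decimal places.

n = 4, Σg = 80, Σh = 62, Σg² = 1666, Σh² = 1034, Σgh = 1299
nΣgh − ΣgΣh = 5196 − 4960 = 236
nΣg² − (Σg)² = 6664 − 6400 = 264; nΣh² − (Σh)² = 4136 − 3844 = 292
r = 236 / √(264 × 292) = 236 / 277.6473 ≈ 0.850

0.850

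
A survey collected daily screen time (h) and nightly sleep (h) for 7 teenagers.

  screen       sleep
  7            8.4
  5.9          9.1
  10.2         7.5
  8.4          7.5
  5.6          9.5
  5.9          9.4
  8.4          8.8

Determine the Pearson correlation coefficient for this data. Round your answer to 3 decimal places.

-0.866

n = 7, Σx = 51.4, Σy = 60.2, Σx² = 395.14, Σy² = 521.92, Σxy = 434.57
nΣxy − ΣxΣy = 3041.99 − 3094.28 = -52.29
nΣx² − (Σx)² = 2765.98 − 2641.96 = 124.02; nΣy² − (Σy)² = 3653.44 − 3624.04 = 29.4
r = -52.29 / √(124.02 × 29.4) = -52.29 / 60.3837 ≈ -0.866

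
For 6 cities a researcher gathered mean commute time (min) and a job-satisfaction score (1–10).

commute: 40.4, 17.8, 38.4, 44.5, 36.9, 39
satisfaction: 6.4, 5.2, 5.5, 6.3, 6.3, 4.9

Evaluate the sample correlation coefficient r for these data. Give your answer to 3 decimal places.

0.489

n = 6, Σx = 217, Σy = 34.6, Σx² = 8286.42, Σy² = 201.64, Σxy = 1266.24
nΣxy − ΣxΣy = 7597.44 − 7508.2 = 89.24
nΣx² − (Σx)² = 49718.52 − 47089 = 2629.52; nΣy² − (Σy)² = 1209.84 − 1197.16 = 12.68
r = 89.24 / √(2629.52 × 12.68) = 89.24 / 182.5988 ≈ 0.489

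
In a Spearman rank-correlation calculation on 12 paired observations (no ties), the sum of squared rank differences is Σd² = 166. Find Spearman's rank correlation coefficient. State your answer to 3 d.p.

0.420

ρ = 1 − 6Σd² / [n(n²−1)] = 1 − 6×166 / (12×143)
  = 1 − 996/1716 = 1 − 0.5804 ≈ 0.420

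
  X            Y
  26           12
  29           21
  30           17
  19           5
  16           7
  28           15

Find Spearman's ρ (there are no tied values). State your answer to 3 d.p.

Rank X: 3, 5, 6, 2, 1, 4
Rank Y: 3, 6, 5, 1, 2, 4
d = rank(X) − rank(Y): 0, -1, 1, 1, -1, 0; Σd² = 4
ρ = 1 − 6Σd² / [n(n²−1)] = 1 − 6×4 / (6×35) = 1 − 24/210 ≈ 0.886

0.886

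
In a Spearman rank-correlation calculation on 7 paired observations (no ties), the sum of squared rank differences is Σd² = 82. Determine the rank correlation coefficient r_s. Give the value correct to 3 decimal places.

-0.464

ρ = 1 − 6Σd² / [n(n²−1)] = 1 − 6×82 / (7×48)
  = 1 − 492/336 = 1 − 1.4643 ≈ -0.464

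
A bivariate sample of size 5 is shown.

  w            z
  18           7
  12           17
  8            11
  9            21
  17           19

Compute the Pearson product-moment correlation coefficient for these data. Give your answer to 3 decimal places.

n = 5, Σw = 64, Σz = 75, Σw² = 902, Σz² = 1261, Σwz = 930
nΣwz − ΣwΣz = 4650 − 4800 = -150
nΣw² − (Σw)² = 4510 − 4096 = 414; nΣz² − (Σz)² = 6305 − 5625 = 680
r = -150 / √(414 × 680) = -150 / 530.5846 ≈ -0.283

-0.283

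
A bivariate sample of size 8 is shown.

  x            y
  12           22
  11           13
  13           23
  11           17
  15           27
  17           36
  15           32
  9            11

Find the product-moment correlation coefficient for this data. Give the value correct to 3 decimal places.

n = 8, Σx = 103, Σy = 181, Σx² = 1375, Σy² = 4641, Σxy = 2489
nΣxy − ΣxΣy = 19912 − 18643 = 1269
nΣx² − (Σx)² = 11000 − 10609 = 391; nΣy² − (Σy)² = 37128 − 32761 = 4367
r = 1269 / √(391 × 4367) = 1269 / 1306.7123 ≈ 0.971

0.971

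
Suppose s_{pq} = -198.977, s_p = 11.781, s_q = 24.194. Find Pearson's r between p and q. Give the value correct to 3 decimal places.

-0.698

r = Cov(p,q) / (s_p · s_q) = -198.977 / (11.781 × 24.194)
  = -198.977 / 285.0295 ≈ -0.698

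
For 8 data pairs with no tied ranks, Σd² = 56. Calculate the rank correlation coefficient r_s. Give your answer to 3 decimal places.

ρ = 1 − 6Σd² / [n(n²−1)] = 1 − 6×56 / (8×63)
  = 1 − 336/504 = 1 − 0.6667 ≈ 0.333

0.333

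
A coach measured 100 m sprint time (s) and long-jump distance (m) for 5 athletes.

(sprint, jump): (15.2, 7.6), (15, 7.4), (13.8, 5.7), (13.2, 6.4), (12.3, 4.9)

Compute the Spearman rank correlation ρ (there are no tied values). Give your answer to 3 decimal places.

Rank sprint: 5, 4, 3, 2, 1
Rank jump: 5, 4, 2, 3, 1
d = rank(sprint) − rank(jump): 0, 0, 1, -1, 0; Σd² = 2
ρ = 1 − 6Σd² / [n(n²−1)] = 1 − 6×2 / (5×24) = 1 − 12/120 ≈ 0.900

0.900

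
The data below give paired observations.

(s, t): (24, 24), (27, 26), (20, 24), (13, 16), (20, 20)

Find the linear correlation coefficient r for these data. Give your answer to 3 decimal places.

0.926

n = 5, Σs = 104, Σt = 110, Σs² = 2274, Σt² = 2484, Σst = 2366
nΣst − ΣsΣt = 11830 − 11440 = 390
nΣs² − (Σs)² = 11370 − 10816 = 554; nΣt² − (Σt)² = 12420 − 12100 = 320
r = 390 / √(554 × 320) = 390 / 421.0463 ≈ 0.926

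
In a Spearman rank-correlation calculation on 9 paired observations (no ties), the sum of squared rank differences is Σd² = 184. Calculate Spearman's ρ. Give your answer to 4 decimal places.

ρ = 1 − 6Σd² / [n(n²−1)] = 1 − 6×184 / (9×80)
  = 1 − 1104/720 = 1 − 1.53333 ≈ -0.5333

-0.5333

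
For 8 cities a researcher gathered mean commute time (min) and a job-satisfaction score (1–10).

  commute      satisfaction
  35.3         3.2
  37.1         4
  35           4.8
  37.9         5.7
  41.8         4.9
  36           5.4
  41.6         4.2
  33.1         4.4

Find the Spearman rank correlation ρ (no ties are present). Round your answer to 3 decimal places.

Rank commute: 3, 5, 2, 6, 8, 4, 7, 1
Rank satisfaction: 1, 2, 5, 8, 6, 7, 3, 4
d = rank(commute) − rank(satisfaction): 2, 3, -3, -2, 2, -3, 4, -3; Σd² = 64
ρ = 1 − 6Σd² / [n(n²−1)] = 1 − 6×64 / (8×63) = 1 − 384/504 ≈ 0.238

0.238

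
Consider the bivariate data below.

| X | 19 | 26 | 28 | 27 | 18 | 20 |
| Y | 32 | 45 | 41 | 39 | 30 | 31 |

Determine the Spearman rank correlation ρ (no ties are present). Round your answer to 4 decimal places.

0.7714

Rank X: 2, 4, 6, 5, 1, 3
Rank Y: 3, 6, 5, 4, 1, 2
d = rank(X) − rank(Y): -1, -2, 1, 1, 0, 1; Σd² = 8
ρ = 1 − 6Σd² / [n(n²−1)] = 1 − 6×8 / (6×35) = 1 − 48/210 ≈ 0.7714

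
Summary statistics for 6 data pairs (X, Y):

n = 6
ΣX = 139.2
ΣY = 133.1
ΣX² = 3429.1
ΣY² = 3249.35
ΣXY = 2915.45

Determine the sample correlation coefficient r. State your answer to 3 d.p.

-0.709

r = (nΣXY − ΣXΣY) / √[(nΣX² − (ΣX)²)(nΣY² − (ΣY)²)]
Numerator: 6×2915.45 − 139.2×133.1 = -1034.82
Denominator: √[(20574.6 − 19376.64)(19496.1 − 17715.61)] = √[1197.96 × 1780.49] = 1460.4642
r = -1034.82 / 1460.4642 ≈ -0.709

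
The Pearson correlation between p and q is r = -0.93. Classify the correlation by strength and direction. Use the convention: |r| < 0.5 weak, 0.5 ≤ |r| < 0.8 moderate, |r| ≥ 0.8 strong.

r = -0.93 < 0 so the relationship is negative.
|r| = 0.93, which falls in the strong range.

strong negative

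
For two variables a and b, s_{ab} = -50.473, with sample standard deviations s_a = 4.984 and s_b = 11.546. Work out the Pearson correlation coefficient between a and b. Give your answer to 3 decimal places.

-0.877

r = Cov(a,b) / (s_a · s_b) = -50.473 / (4.984 × 11.546)
  = -50.473 / 57.5453 ≈ -0.877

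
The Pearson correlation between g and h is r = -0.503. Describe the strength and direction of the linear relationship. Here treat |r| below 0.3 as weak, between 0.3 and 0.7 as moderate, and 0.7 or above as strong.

r = -0.503 < 0 so the relationship is negative.
|r| = 0.503, which falls in the moderate range.

moderate negative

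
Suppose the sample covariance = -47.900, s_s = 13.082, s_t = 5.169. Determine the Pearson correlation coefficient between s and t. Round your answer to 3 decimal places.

r = Cov(s,t) / (s_s · s_t) = -47.900 / (13.082 × 5.169)
  = -47.900 / 67.6209 ≈ -0.708

-0.708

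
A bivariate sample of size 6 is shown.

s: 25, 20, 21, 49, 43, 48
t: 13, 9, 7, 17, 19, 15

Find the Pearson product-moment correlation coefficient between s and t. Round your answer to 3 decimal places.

0.863

n = 6, Σs = 206, Σt = 80, Σs² = 8020, Σt² = 1174, Σst = 3022
nΣst − ΣsΣt = 18132 − 16480 = 1652
nΣs² − (Σs)² = 48120 − 42436 = 5684; nΣt² − (Σt)² = 7044 − 6400 = 644
r = 1652 / √(5684 × 644) = 1652 / 1913.2423 ≈ 0.863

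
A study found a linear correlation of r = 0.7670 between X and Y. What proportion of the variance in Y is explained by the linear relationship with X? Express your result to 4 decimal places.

r² = (0.7670)² = 0.5883

0.5883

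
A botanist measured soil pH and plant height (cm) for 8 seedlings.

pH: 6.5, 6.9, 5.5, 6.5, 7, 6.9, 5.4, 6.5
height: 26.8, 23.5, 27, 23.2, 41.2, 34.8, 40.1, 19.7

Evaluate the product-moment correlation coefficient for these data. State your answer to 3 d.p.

n = 8, Σx = 51.2, Σy = 236.3, Σx² = 330.38, Σy² = 7442.31, Σxy = 1508.76
nΣxy − ΣxΣy = 12070.08 − 12098.56 = -28.48
nΣx² − (Σx)² = 2643.04 − 2621.44 = 21.6; nΣy² − (Σy)² = 59538.48 − 55837.69 = 3700.79
r = -28.48 / √(21.6 × 3700.79) = -28.48 / 282.7314 ≈ -0.101

-0.101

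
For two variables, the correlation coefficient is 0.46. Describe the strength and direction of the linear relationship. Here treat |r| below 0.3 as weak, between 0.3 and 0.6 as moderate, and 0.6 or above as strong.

moderate positive

r = 0.46 > 0 so the relationship is positive.
|r| = 0.46, which falls in the moderate range.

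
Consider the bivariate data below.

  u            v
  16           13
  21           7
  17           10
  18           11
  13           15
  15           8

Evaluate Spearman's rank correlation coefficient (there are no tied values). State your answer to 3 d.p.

Rank u: 3, 6, 4, 5, 1, 2
Rank v: 5, 1, 3, 4, 6, 2
d = rank(u) − rank(v): -2, 5, 1, 1, -5, 0; Σd² = 56
ρ = 1 − 6Σd² / [n(n²−1)] = 1 − 6×56 / (6×35) = 1 − 336/210 ≈ -0.600

-0.600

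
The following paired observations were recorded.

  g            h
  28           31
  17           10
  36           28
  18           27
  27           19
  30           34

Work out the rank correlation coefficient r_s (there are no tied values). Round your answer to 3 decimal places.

Rank g: 4, 1, 6, 2, 3, 5
Rank h: 5, 1, 4, 3, 2, 6
d = rank(g) − rank(h): -1, 0, 2, -1, 1, -1; Σd² = 8
ρ = 1 − 6Σd² / [n(n²−1)] = 1 − 6×8 / (6×35) = 1 − 48/210 ≈ 0.771

0.771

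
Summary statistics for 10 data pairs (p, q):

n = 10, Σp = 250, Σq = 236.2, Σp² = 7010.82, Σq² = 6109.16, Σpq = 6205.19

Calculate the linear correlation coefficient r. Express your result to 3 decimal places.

0.473

r = (nΣpq − ΣpΣq) / √[(nΣp² − (Σp)²)(nΣq² − (Σq)²)]
Numerator: 10×6205.19 − 250×236.2 = 3001.9
Denominator: √[(70108.2 − 62500)(61091.6 − 55790.44)] = √[7608.2 × 5301.16] = 6350.7705
r = 3001.9 / 6350.7705 ≈ 0.473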